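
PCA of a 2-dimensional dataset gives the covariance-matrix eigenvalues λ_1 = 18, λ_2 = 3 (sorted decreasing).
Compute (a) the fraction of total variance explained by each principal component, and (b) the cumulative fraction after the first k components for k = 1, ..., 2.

Step 1 — total variance = trace(Sigma) = Σ λ_i = 18 + 3 = 21.

Step 2 — fraction explained by component i = λ_i / Σ λ:
  PC1: 18/21 = 0.8571
  PC2: 3/21 = 0.1429

Step 3 — cumulative fraction after k components = (λ_1 + ... + λ_k) / Σ λ:
  k = 1: 18/21 = 0.8571
  k = 2: (18 + 3)/21 = 21/21 = 1

Summary (fraction, with percent):

explained: PC1 0.8571 (85.71%), PC2 0.1429 (14.29%);  cumulative: 0.8571, 1


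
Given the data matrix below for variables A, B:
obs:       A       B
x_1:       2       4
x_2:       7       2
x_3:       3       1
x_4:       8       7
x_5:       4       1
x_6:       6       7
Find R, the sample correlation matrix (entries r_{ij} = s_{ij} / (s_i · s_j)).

Step 1 — column means:
  mean(A) = (2 + 7 + 3 + 8 + 4 + 6) / 6 = 30/6 = 5
  mean(B) = (4 + 2 + 1 + 7 + 1 + 7) / 6 = 22/6 = 3.6667

Step 2 — sample variances and covariances s[i,j] = (1/(n-1)) · Σ_k (x_{k,i} - mean_i) · (x_{k,j} - mean_j), with n-1 = 5:
  s[A,A] = ((-3)·(-3) + (2)·(2) + (-2)·(-2) + (3)·(3) + (-1)·(-1) + (1)·(1)) / 5 = 28/5 = 5.6
  s[A,B] = ((-3)·(0.3333) + (2)·(-1.6667) + (-2)·(-2.6667) + (3)·(3.3333) + (-1)·(-2.6667) + (1)·(3.3333)) / 5 = 17/5 = 3.4
  s[B,B] = ((0.3333)·(0.3333) + (-1.6667)·(-1.6667) + (-2.6667)·(-2.6667) + (3.3333)·(3.3333) + (-2.6667)·(-2.6667) + (3.3333)·(3.3333)) / 5 = 39.3333/5 = 7.8667
  Sample standard deviations s_i = √(s[i,i]):
  s(A) = √(5.6) = 2.3664
  s(B) = √(7.8667) = 2.8048

Step 3 — r_{ij} = s_{ij} / (s_i · s_j):
  r[A,A] = 1 (diagonal).
  r[A,B] = 3.4 / (2.3664 · 2.8048) = 3.4 / 6.6373 = 0.5123
  r[B,B] = 1 (diagonal).

R is symmetric with unit diagonal. Assembling:

R = [[1, 0.5123],
 [0.5123, 1]]


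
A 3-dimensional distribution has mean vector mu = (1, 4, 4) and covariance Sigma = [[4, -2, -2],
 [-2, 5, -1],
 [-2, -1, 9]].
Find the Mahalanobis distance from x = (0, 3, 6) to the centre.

Step 1 — centre the observation: (x - mu) = (-1, -1, 2).

Step 2 — invert Sigma (cofactor / det for 3×3, or solve directly):
  Sigma^{-1} = [[0.3929, 0.1786, 0.1071],
 [0.1786, 0.2857, 0.0714],
 [0.1071, 0.0714, 0.1429]].

Step 3 — form the quadratic (x - mu)^T · Sigma^{-1} · (x - mu):
  Sigma^{-1} · (x - mu) = (-0.3571, -0.3214, 0.1071).
  (x - mu)^T · [Sigma^{-1} · (x - mu)] = (-1)·(-0.3571) + (-1)·(-0.3214) + (2)·(0.1071) = 0.8929.

Step 4 — take square root: d = √(0.8929) ≈ 0.9449.

d(x, mu) = √(0.8929) ≈ 0.9449


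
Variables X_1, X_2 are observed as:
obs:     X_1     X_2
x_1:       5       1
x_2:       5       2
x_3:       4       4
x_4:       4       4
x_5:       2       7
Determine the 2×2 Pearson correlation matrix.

Step 1 — column means:
  mean(X_1) = (5 + 5 + 4 + 4 + 2) / 5 = 20/5 = 4
  mean(X_2) = (1 + 2 + 4 + 4 + 7) / 5 = 18/5 = 3.6

Step 2 — sample variances and covariances s[i,j] = (1/(n-1)) · Σ_k (x_{k,i} - mean_i) · (x_{k,j} - mean_j), with n-1 = 4:
  s[X_1,X_1] = ((1)·(1) + (1)·(1) + (0)·(0) + (0)·(0) + (-2)·(-2)) / 4 = 6/4 = 1.5
  s[X_1,X_2] = ((1)·(-2.6) + (1)·(-1.6) + (0)·(0.4) + (0)·(0.4) + (-2)·(3.4)) / 4 = -11/4 = -2.75
  s[X_2,X_2] = ((-2.6)·(-2.6) + (-1.6)·(-1.6) + (0.4)·(0.4) + (0.4)·(0.4) + (3.4)·(3.4)) / 4 = 21.2/4 = 5.3
  Sample standard deviations s_i = √(s[i,i]):
  s(X_1) = √(1.5) = 1.2247
  s(X_2) = √(5.3) = 2.3022

Step 3 — r_{ij} = s_{ij} / (s_i · s_j):
  r[X_1,X_1] = 1 (diagonal).
  r[X_1,X_2] = -2.75 / (1.2247 · 2.3022) = -2.75 / 2.8196 = -0.9753
  r[X_2,X_2] = 1 (diagonal).

R is symmetric with unit diagonal. Assembling:

R = [[1, -0.9753],
 [-0.9753, 1]]


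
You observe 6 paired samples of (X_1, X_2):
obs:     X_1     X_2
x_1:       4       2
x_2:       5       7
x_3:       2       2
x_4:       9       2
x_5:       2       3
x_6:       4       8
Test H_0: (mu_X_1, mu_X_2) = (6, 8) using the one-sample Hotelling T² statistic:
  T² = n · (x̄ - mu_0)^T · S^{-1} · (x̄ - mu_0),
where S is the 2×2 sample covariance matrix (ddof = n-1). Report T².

Step 1 — sample mean vector:
  mean(X_1) = (4 + 5 + 2 + 9 + 2 + 4) / 6 = 26/6 = 4.3333
  mean(X_2) = (2 + 7 + 2 + 2 + 3 + 8) / 6 = 24/6 = 4
  x̄ = (4.3333, 4),  deviation x̄ - mu_0 = (4.3333, 4) - (6, 8) = (-1.6667, -4).

Step 2 — sample covariance matrix, S[i,j] = (1/(n-1)) · Σ_k (x_{k,i} - mean_i) · (x_{k,j} - mean_j), divisor n-1 = 5:
  S[X_1,X_1] = ((-0.3333)·(-0.3333) + (0.6667)·(0.6667) + (-2.3333)·(-2.3333) + (4.6667)·(4.6667) + (-2.3333)·(-2.3333) + (-0.3333)·(-0.3333)) / 5 = 33.3333/5 = 6.6667
  S[X_1,X_2] = ((-0.3333)·(-2) + (0.6667)·(3) + (-2.3333)·(-2) + (4.6667)·(-2) + (-2.3333)·(-1) + (-0.3333)·(4)) / 5 = -1/5 = -0.2
  S[X_2,X_2] = ((-2)·(-2) + (3)·(3) + (-2)·(-2) + (-2)·(-2) + (-1)·(-1) + (4)·(4)) / 5 = 38/5 = 7.6
  S = [[6.6667, -0.2],
 [-0.2, 7.6]].

Step 3 — invert S. det(S) = 6.6667·7.6 - (-0.2)² = 50.6267.
  S^{-1} = (1/det) · [[d, -b], [-b, a]] = [[0.1501, 0.004],
 [0.004, 0.1317]].

Step 4 — quadratic form (x̄ - mu_0)^T · S^{-1} · (x̄ - mu_0):
  S^{-1} · (x̄ - mu_0) = (-0.266, -0.5333),
  (x̄ - mu_0)^T · [...] = (-1.6667)·(-0.266) + (-4)·(-0.5333) = 2.5766.

Step 5 — scale by n: T² = 6 · 2.5766 = 15.4596.

T² ≈ 15.4596


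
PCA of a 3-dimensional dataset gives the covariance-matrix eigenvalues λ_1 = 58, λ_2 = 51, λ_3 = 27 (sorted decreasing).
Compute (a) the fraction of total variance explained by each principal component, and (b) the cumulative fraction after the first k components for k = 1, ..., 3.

Step 1 — total variance = trace(Sigma) = Σ λ_i = 58 + 51 + 27 = 136.

Step 2 — fraction explained by component i = λ_i / Σ λ:
  PC1: 58/136 = 0.4265
  PC2: 51/136 = 0.375
  PC3: 27/136 = 0.1985

Step 3 — cumulative fraction after k components = (λ_1 + ... + λ_k) / Σ λ:
  k = 1: 58/136 = 0.4265
  k = 2: (58 + 51)/136 = 109/136 = 0.8015
  k = 3: (58 + 51 + 27)/136 = 136/136 = 1

Summary (fraction, with percent):

explained: PC1 0.4265 (42.65%), PC2 0.375 (37.5%), PC3 0.1985 (19.85%);  cumulative: 0.4265, 0.8015, 1


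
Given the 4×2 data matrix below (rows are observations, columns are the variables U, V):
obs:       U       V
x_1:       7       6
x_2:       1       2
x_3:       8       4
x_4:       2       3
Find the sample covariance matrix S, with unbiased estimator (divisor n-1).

Step 1 — column means:
  mean(U) = (7 + 1 + 8 + 2) / 4 = 18/4 = 4.5
  mean(V) = (6 + 2 + 4 + 3) / 4 = 15/4 = 3.75

Step 2 — sample covariance S[i,j] = (1/(n-1)) · Σ_k (x_{k,i} - mean_i) · (x_{k,j} - mean_j), with n-1 = 3.
  S[U,U] = ((2.5)·(2.5) + (-3.5)·(-3.5) + (3.5)·(3.5) + (-2.5)·(-2.5)) / 3 = 37/3 = 12.3333
  S[U,V] = ((2.5)·(2.25) + (-3.5)·(-1.75) + (3.5)·(0.25) + (-2.5)·(-0.75)) / 3 = 14.5/3 = 4.8333
  S[V,V] = ((2.25)·(2.25) + (-1.75)·(-1.75) + (0.25)·(0.25) + (-0.75)·(-0.75)) / 3 = 8.75/3 = 2.9167

S is symmetric (S[j,i] = S[i,j]). Assembling:

S = [[12.3333, 4.8333],
 [4.8333, 2.9167]]


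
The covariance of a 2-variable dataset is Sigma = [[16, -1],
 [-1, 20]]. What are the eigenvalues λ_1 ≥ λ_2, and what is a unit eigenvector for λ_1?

Step 1 — characteristic polynomial of 2×2 Sigma:
  det(Sigma - λI) = λ² - trace · λ + det = 0.
  trace = 16 + 20 = 36, det = 16·20 - (-1)² = 319.
Step 2 — discriminant:
  Δ = trace² - 4·det = 1296 - 1276 = 20.
Step 3 — eigenvalues:
  λ = (trace ± √Δ)/2 = (36 ± 4.4721)/2,
  λ_1 = 20.2361,  λ_2 = 15.7639.

Step 4 — unit eigenvector for λ_1: solve (Sigma - λ_1 I)v = 0. First row:
  (16 - 20.2361)·v_x + (-1)·v_y = 0, i.e. (-4.2361)·v_x + (-1)·v_y = 0,
  so v ∝ (b, λ_1 - a) = (-1, 4.2361); multiply by -1 so the first entry is positive: u = (1, -4.2361).
  ||u|| = √((1)² + (-4.2361)²) = √(18.9443) ≈ 4.3525,
  v_1 = u/||u|| ≈ (0.2298, -0.9732) (||v_1|| = 1).

λ_1 = 20.2361,  λ_2 = 15.7639;  v_1 ≈ (0.2298, -0.9732)


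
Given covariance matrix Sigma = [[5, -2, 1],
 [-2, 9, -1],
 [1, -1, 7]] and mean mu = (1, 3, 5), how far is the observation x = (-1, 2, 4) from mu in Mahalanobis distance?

Step 1 — centre the observation: (x - mu) = (-2, -1, -1).

Step 2 — invert Sigma (cofactor / det for 3×3, or solve directly):
  Sigma^{-1} = [[0.2238, 0.0469, -0.0253],
 [0.0469, 0.1227, 0.0108],
 [-0.0253, 0.0108, 0.148]].

Step 3 — form the quadratic (x - mu)^T · Sigma^{-1} · (x - mu):
  Sigma^{-1} · (x - mu) = (-0.4693, -0.2274, -0.1083).
  (x - mu)^T · [Sigma^{-1} · (x - mu)] = (-2)·(-0.4693) + (-1)·(-0.2274) + (-1)·(-0.1083) = 1.2744.

Step 4 — take square root: d = √(1.2744) ≈ 1.1289.

d(x, mu) = √(1.2744) ≈ 1.1289


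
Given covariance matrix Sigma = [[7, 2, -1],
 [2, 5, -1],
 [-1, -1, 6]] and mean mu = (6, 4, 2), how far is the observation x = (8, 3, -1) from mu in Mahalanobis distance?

Step 1 — centre the observation: (x - mu) = (2, -1, -3).

Step 2 — invert Sigma (cofactor / det for 3×3, or solve directly):
  Sigma^{-1} = [[0.1629, -0.0618, 0.0169],
 [-0.0618, 0.2303, 0.0281],
 [0.0169, 0.0281, 0.1742]].

Step 3 — form the quadratic (x - mu)^T · Sigma^{-1} · (x - mu):
  Sigma^{-1} · (x - mu) = (0.3371, -0.4382, -0.5169).
  (x - mu)^T · [Sigma^{-1} · (x - mu)] = (2)·(0.3371) + (-1)·(-0.4382) + (-3)·(-0.5169) = 2.6629.

Step 4 — take square root: d = √(2.6629) ≈ 1.6318.

d(x, mu) = √(2.6629) ≈ 1.6318


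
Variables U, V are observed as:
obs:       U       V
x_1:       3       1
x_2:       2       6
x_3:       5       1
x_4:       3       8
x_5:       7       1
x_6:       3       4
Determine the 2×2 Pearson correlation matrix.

Step 1 — column means:
  mean(U) = (3 + 2 + 5 + 3 + 7 + 3) / 6 = 23/6 = 3.8333
  mean(V) = (1 + 6 + 1 + 8 + 1 + 4) / 6 = 21/6 = 3.5

Step 2 — sample variances and covariances s[i,j] = (1/(n-1)) · Σ_k (x_{k,i} - mean_i) · (x_{k,j} - mean_j), with n-1 = 5:
  s[U,U] = ((-0.8333)·(-0.8333) + (-1.8333)·(-1.8333) + (1.1667)·(1.1667) + (-0.8333)·(-0.8333) + (3.1667)·(3.1667) + (-0.8333)·(-0.8333)) / 5 = 16.8333/5 = 3.3667
  s[U,V] = ((-0.8333)·(-2.5) + (-1.8333)·(2.5) + (1.1667)·(-2.5) + (-0.8333)·(4.5) + (3.1667)·(-2.5) + (-0.8333)·(0.5)) / 5 = -17.5/5 = -3.5
  s[V,V] = ((-2.5)·(-2.5) + (2.5)·(2.5) + (-2.5)·(-2.5) + (4.5)·(4.5) + (-2.5)·(-2.5) + (0.5)·(0.5)) / 5 = 45.5/5 = 9.1
  Sample standard deviations s_i = √(s[i,i]):
  s(U) = √(3.3667) = 1.8348
  s(V) = √(9.1) = 3.0166

Step 3 — r_{ij} = s_{ij} / (s_i · s_j):
  r[U,U] = 1 (diagonal).
  r[U,V] = -3.5 / (1.8348 · 3.0166) = -3.5 / 5.535 = -0.6323
  r[V,V] = 1 (diagonal).

R is symmetric with unit diagonal. Assembling:

R = [[1, -0.6323],
 [-0.6323, 1]]


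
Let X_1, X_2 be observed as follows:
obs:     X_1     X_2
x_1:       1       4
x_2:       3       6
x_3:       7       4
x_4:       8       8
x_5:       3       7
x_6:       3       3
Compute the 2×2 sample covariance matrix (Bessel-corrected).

Step 1 — column means:
  mean(X_1) = (1 + 3 + 7 + 8 + 3 + 3) / 6 = 25/6 = 4.1667
  mean(X_2) = (4 + 6 + 4 + 8 + 7 + 3) / 6 = 32/6 = 5.3333

Step 2 — sample covariance S[i,j] = (1/(n-1)) · Σ_k (x_{k,i} - mean_i) · (x_{k,j} - mean_j), with n-1 = 5.
  S[X_1,X_1] = ((-3.1667)·(-3.1667) + (-1.1667)·(-1.1667) + (2.8333)·(2.8333) + (3.8333)·(3.8333) + (-1.1667)·(-1.1667) + (-1.1667)·(-1.1667)) / 5 = 36.8333/5 = 7.3667
  S[X_1,X_2] = ((-3.1667)·(-1.3333) + (-1.1667)·(0.6667) + (2.8333)·(-1.3333) + (3.8333)·(2.6667) + (-1.1667)·(1.6667) + (-1.1667)·(-2.3333)) / 5 = 10.6667/5 = 2.1333
  S[X_2,X_2] = ((-1.3333)·(-1.3333) + (0.6667)·(0.6667) + (-1.3333)·(-1.3333) + (2.6667)·(2.6667) + (1.6667)·(1.6667) + (-2.3333)·(-2.3333)) / 5 = 19.3333/5 = 3.8667

S is symmetric (S[j,i] = S[i,j]). Assembling:

S = [[7.3667, 2.1333],
 [2.1333, 3.8667]]


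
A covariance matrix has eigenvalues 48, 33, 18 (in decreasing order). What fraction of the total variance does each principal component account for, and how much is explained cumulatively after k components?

Step 1 — total variance = trace(Sigma) = Σ λ_i = 48 + 33 + 18 = 99.

Step 2 — fraction explained by component i = λ_i / Σ λ:
  PC1: 48/99 = 0.4848
  PC2: 33/99 = 0.3333
  PC3: 18/99 = 0.1818

Step 3 — cumulative fraction after k components = (λ_1 + ... + λ_k) / Σ λ:
  k = 1: 48/99 = 0.4848
  k = 2: (48 + 33)/99 = 81/99 = 0.8182
  k = 3: (48 + 33 + 18)/99 = 99/99 = 1

Summary (fraction, with percent):

explained: PC1 0.4848 (48.48%), PC2 0.3333 (33.33%), PC3 0.1818 (18.18%);  cumulative: 0.4848, 0.8182, 1


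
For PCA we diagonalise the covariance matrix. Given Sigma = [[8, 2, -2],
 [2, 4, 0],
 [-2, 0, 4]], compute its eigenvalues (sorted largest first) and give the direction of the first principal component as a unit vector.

Step 1 — characteristic polynomial p(λ) = det(λI - Sigma) = λ³ - tr·λ² + c_1·λ - det, where tr = trace, c_1 = sum of the principal 2×2 minors, det = det(Sigma):
  tr = 8 + 4 + 4 = 16,
  c_1 = (8·4 - (2)²) + (8·4 - (-2)²) + (4·4 - (0)²) = 28 + 28 + 16 = 72,
  det = 8·(4·4 - (0)²) - (2)·((2)·4 - (0)·(-2)) + (-2)·((2)·(0) - 4·(-2)) = 8·(16) - (2)·(8) + (-2)·(8) = 96.
  So p(λ) = λ³ - 16λ² + 72λ - 96.
Step 2 — look for an integer root (rational root theorem: any rational root is an integer divisor of 96). Testing λ = 4:
  p(4) = 64 - 256 + 288 - 96 = 0  ✓
  Dividing out (λ - 4): p(λ) = (λ - 4)(λ² - 12λ + 24).
Step 3 — remaining eigenvalues from the quadratic λ² - 12λ + 24 = 0:
  Δ = 12² - 4·24 = 144 - 96 = 48,  λ = (12 ± √48)/2 = (12 ± 6.9282)/2 ≈ 9.4641 or 2.5359.
  Sorted: λ_1 = 9.4641,  λ_2 = 4,  λ_3 = 2.5359  (check: sum = 16 = tr ✓).

Step 4 — unit eigenvector for λ_1 ≈ 9.4641: v spans the null space of (Sigma - λ_1 I), whose rows are
  r_1 = (-1.4641, 2, -2),  r_2 = (2, -5.4641, 0),  r_3 = (-2, 0, -5.4641).
  v is orthogonal to every row, so take v ∝ r_1 × r_2 = ((2)·(0) - (-2)·(-5.4641), (-2)·(2) - (-1.4641)·(0), (-1.4641)·(-5.4641) - (2)·(2)) ≈ (-10.9282, -4, 4).
  Rescale (multiply by -1 so the first nonzero entry is positive): u = (10.9282, 4, -4).
  ||u|| = √((10.9282)² + (4)² + (-4)²) = √(151.4256) ≈ 12.3055,  v_1 = u/||u|| ≈ (0.8881, 0.3251, -0.3251) (||v_1|| = 1).

λ_1 = 9.4641,  λ_2 = 4,  λ_3 = 2.5359;  v_1 ≈ (0.8881, 0.3251, -0.3251)


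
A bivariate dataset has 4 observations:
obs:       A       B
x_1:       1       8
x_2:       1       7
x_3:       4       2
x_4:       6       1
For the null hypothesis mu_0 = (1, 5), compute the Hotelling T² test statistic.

Step 1 — sample mean vector:
  mean(A) = (1 + 1 + 4 + 6) / 4 = 12/4 = 3
  mean(B) = (8 + 7 + 2 + 1) / 4 = 18/4 = 4.5
  x̄ = (3, 4.5),  deviation x̄ - mu_0 = (3, 4.5) - (1, 5) = (2, -0.5).

Step 2 — sample covariance matrix, S[i,j] = (1/(n-1)) · Σ_k (x_{k,i} - mean_i) · (x_{k,j} - mean_j), divisor n-1 = 3:
  S[A,A] = ((-2)·(-2) + (-2)·(-2) + (1)·(1) + (3)·(3)) / 3 = 18/3 = 6
  S[A,B] = ((-2)·(3.5) + (-2)·(2.5) + (1)·(-2.5) + (3)·(-3.5)) / 3 = -25/3 = -8.3333
  S[B,B] = ((3.5)·(3.5) + (2.5)·(2.5) + (-2.5)·(-2.5) + (-3.5)·(-3.5)) / 3 = 37/3 = 12.3333
  S = [[6, -8.3333],
 [-8.3333, 12.3333]].

Step 3 — invert S. det(S) = 6·12.3333 - (-8.3333)² = 4.5556.
  S^{-1} = (1/det) · [[d, -b], [-b, a]] = [[2.7073, 1.8293],
 [1.8293, 1.3171]].

Step 4 — quadratic form (x̄ - mu_0)^T · S^{-1} · (x̄ - mu_0):
  S^{-1} · (x̄ - mu_0) = (4.5, 3),
  (x̄ - mu_0)^T · [...] = (2)·(4.5) + (-0.5)·(3) = 7.5.

Step 5 — scale by n: T² = 4 · 7.5 = 30.

T² ≈ 30


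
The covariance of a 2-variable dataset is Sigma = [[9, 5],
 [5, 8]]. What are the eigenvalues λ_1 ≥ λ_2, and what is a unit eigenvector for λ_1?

Step 1 — characteristic polynomial of 2×2 Sigma:
  det(Sigma - λI) = λ² - trace · λ + det = 0.
  trace = 9 + 8 = 17, det = 9·8 - (5)² = 47.
Step 2 — discriminant:
  Δ = trace² - 4·det = 289 - 188 = 101.
Step 3 — eigenvalues:
  λ = (trace ± √Δ)/2 = (17 ± 10.0499)/2,
  λ_1 = 13.5249,  λ_2 = 3.4751.

Step 4 — unit eigenvector for λ_1: solve (Sigma - λ_1 I)v = 0. First row:
  (9 - 13.5249)·v_x + (5)·v_y = 0, i.e. (-4.5249)·v_x + (5)·v_y = 0,
  so v ∝ (b, λ_1 - a) = (5, 4.5249) = u.
  ||u|| = √((5)² + (4.5249)²) = √(45.4751) ≈ 6.7435,
  v_1 = u/||u|| ≈ (0.7415, 0.671) (||v_1|| = 1).

λ_1 = 13.5249,  λ_2 = 3.4751;  v_1 ≈ (0.7415, 0.671)


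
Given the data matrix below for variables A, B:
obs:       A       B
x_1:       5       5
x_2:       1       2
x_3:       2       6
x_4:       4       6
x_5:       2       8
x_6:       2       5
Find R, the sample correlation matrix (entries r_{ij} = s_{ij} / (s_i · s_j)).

Step 1 — column means:
  mean(A) = (5 + 1 + 2 + 4 + 2 + 2) / 6 = 16/6 = 2.6667
  mean(B) = (5 + 2 + 6 + 6 + 8 + 5) / 6 = 32/6 = 5.3333

Step 2 — sample variances and covariances s[i,j] = (1/(n-1)) · Σ_k (x_{k,i} - mean_i) · (x_{k,j} - mean_j), with n-1 = 5:
  s[A,A] = ((2.3333)·(2.3333) + (-1.6667)·(-1.6667) + (-0.6667)·(-0.6667) + (1.3333)·(1.3333) + (-0.6667)·(-0.6667) + (-0.6667)·(-0.6667)) / 5 = 11.3333/5 = 2.2667
  s[A,B] = ((2.3333)·(-0.3333) + (-1.6667)·(-3.3333) + (-0.6667)·(0.6667) + (1.3333)·(0.6667) + (-0.6667)·(2.6667) + (-0.6667)·(-0.3333)) / 5 = 3.6667/5 = 0.7333
  s[B,B] = ((-0.3333)·(-0.3333) + (-3.3333)·(-3.3333) + (0.6667)·(0.6667) + (0.6667)·(0.6667) + (2.6667)·(2.6667) + (-0.3333)·(-0.3333)) / 5 = 19.3333/5 = 3.8667
  Sample standard deviations s_i = √(s[i,i]):
  s(A) = √(2.2667) = 1.5055
  s(B) = √(3.8667) = 1.9664

Step 3 — r_{ij} = s_{ij} / (s_i · s_j):
  r[A,A] = 1 (diagonal).
  r[A,B] = 0.7333 / (1.5055 · 1.9664) = 0.7333 / 2.9605 = 0.2477
  r[B,B] = 1 (diagonal).

R is symmetric with unit diagonal. Assembling:

R = [[1, 0.2477],
 [0.2477, 1]]


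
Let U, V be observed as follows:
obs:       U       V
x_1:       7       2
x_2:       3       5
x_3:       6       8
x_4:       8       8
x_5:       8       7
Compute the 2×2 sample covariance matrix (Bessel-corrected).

Step 1 — column means:
  mean(U) = (7 + 3 + 6 + 8 + 8) / 5 = 32/5 = 6.4
  mean(V) = (2 + 5 + 8 + 8 + 7) / 5 = 30/5 = 6

Step 2 — sample covariance S[i,j] = (1/(n-1)) · Σ_k (x_{k,i} - mean_i) · (x_{k,j} - mean_j), with n-1 = 4.
  S[U,U] = ((0.6)·(0.6) + (-3.4)·(-3.4) + (-0.4)·(-0.4) + (1.6)·(1.6) + (1.6)·(1.6)) / 4 = 17.2/4 = 4.3
  S[U,V] = ((0.6)·(-4) + (-3.4)·(-1) + (-0.4)·(2) + (1.6)·(2) + (1.6)·(1)) / 4 = 5/4 = 1.25
  S[V,V] = ((-4)·(-4) + (-1)·(-1) + (2)·(2) + (2)·(2) + (1)·(1)) / 4 = 26/4 = 6.5

S is symmetric (S[j,i] = S[i,j]). Assembling:

S = [[4.3, 1.25],
 [1.25, 6.5]]


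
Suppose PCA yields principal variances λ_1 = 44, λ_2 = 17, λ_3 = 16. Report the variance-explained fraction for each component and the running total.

Step 1 — total variance = trace(Sigma) = Σ λ_i = 44 + 17 + 16 = 77.

Step 2 — fraction explained by component i = λ_i / Σ λ:
  PC1: 44/77 = 0.5714
  PC2: 17/77 = 0.2208
  PC3: 16/77 = 0.2078

Step 3 — cumulative fraction after k components = (λ_1 + ... + λ_k) / Σ λ:
  k = 1: 44/77 = 0.5714
  k = 2: (44 + 17)/77 = 61/77 = 0.7922
  k = 3: (44 + 17 + 16)/77 = 77/77 = 1

Summary (fraction, with percent):

explained: PC1 0.5714 (57.14%), PC2 0.2208 (22.08%), PC3 0.2078 (20.78%);  cumulative: 0.5714, 0.7922, 1


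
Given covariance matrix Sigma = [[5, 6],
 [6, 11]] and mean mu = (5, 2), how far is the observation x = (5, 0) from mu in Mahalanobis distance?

Step 1 — centre the observation: (x - mu) = (0, -2).

Step 2 — invert Sigma. det(Sigma) = 5·11 - (6)² = 19.
  Sigma^{-1} = (1/det) · [[d, -b], [-b, a]] = [[0.5789, -0.3158],
 [-0.3158, 0.2632]].

Step 3 — form the quadratic (x - mu)^T · Sigma^{-1} · (x - mu):
  Sigma^{-1} · (x - mu) = (0.6316, -0.5263).
  (x - mu)^T · [Sigma^{-1} · (x - mu)] = (0)·(0.6316) + (-2)·(-0.5263) = 1.0526.

Step 4 — take square root: d = √(1.0526) ≈ 1.026.

d(x, mu) = √(1.0526) ≈ 1.026


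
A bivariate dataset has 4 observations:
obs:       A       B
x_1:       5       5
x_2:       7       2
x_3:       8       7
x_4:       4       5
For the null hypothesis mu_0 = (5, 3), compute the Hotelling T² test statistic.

Step 1 — sample mean vector:
  mean(A) = (5 + 7 + 8 + 4) / 4 = 24/4 = 6
  mean(B) = (5 + 2 + 7 + 5) / 4 = 19/4 = 4.75
  x̄ = (6, 4.75),  deviation x̄ - mu_0 = (6, 4.75) - (5, 3) = (1, 1.75).

Step 2 — sample covariance matrix, S[i,j] = (1/(n-1)) · Σ_k (x_{k,i} - mean_i) · (x_{k,j} - mean_j), divisor n-1 = 3:
  S[A,A] = ((-1)·(-1) + (1)·(1) + (2)·(2) + (-2)·(-2)) / 3 = 10/3 = 3.3333
  S[A,B] = ((-1)·(0.25) + (1)·(-2.75) + (2)·(2.25) + (-2)·(0.25)) / 3 = 1/3 = 0.3333
  S[B,B] = ((0.25)·(0.25) + (-2.75)·(-2.75) + (2.25)·(2.25) + (0.25)·(0.25)) / 3 = 12.75/3 = 4.25
  S = [[3.3333, 0.3333],
 [0.3333, 4.25]].

Step 3 — invert S. det(S) = 3.3333·4.25 - (0.3333)² = 14.0556.
  S^{-1} = (1/det) · [[d, -b], [-b, a]] = [[0.3024, -0.0237],
 [-0.0237, 0.2372]].

Step 4 — quadratic form (x̄ - mu_0)^T · S^{-1} · (x̄ - mu_0):
  S^{-1} · (x̄ - mu_0) = (0.2609, 0.3913),
  (x̄ - mu_0)^T · [...] = (1)·(0.2609) + (1.75)·(0.3913) = 0.9457.

Step 5 — scale by n: T² = 4 · 0.9457 = 3.7826.

T² ≈ 3.7826


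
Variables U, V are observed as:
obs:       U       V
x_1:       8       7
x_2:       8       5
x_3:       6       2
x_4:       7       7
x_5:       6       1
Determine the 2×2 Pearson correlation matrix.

Step 1 — column means:
  mean(U) = (8 + 8 + 6 + 7 + 6) / 5 = 35/5 = 7
  mean(V) = (7 + 5 + 2 + 7 + 1) / 5 = 22/5 = 4.4

Step 2 — sample variances and covariances s[i,j] = (1/(n-1)) · Σ_k (x_{k,i} - mean_i) · (x_{k,j} - mean_j), with n-1 = 4:
  s[U,U] = ((1)·(1) + (1)·(1) + (-1)·(-1) + (0)·(0) + (-1)·(-1)) / 4 = 4/4 = 1
  s[U,V] = ((1)·(2.6) + (1)·(0.6) + (-1)·(-2.4) + (0)·(2.6) + (-1)·(-3.4)) / 4 = 9/4 = 2.25
  s[V,V] = ((2.6)·(2.6) + (0.6)·(0.6) + (-2.4)·(-2.4) + (2.6)·(2.6) + (-3.4)·(-3.4)) / 4 = 31.2/4 = 7.8
  Sample standard deviations s_i = √(s[i,i]):
  s(U) = √(1) = 1
  s(V) = √(7.8) = 2.7928

Step 3 — r_{ij} = s_{ij} / (s_i · s_j):
  r[U,U] = 1 (diagonal).
  r[U,V] = 2.25 / (1 · 2.7928) = 2.25 / 2.7928 = 0.8056
  r[V,V] = 1 (diagonal).

R is symmetric with unit diagonal. Assembling:

R = [[1, 0.8056],
 [0.8056, 1]]


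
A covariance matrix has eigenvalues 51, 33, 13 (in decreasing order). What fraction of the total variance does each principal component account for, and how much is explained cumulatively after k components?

Step 1 — total variance = trace(Sigma) = Σ λ_i = 51 + 33 + 13 = 97.

Step 2 — fraction explained by component i = λ_i / Σ λ:
  PC1: 51/97 = 0.5258
  PC2: 33/97 = 0.3402
  PC3: 13/97 = 0.134

Step 3 — cumulative fraction after k components = (λ_1 + ... + λ_k) / Σ λ:
  k = 1: 51/97 = 0.5258
  k = 2: (51 + 33)/97 = 84/97 = 0.866
  k = 3: (51 + 33 + 13)/97 = 97/97 = 1

Summary (fraction, with percent):

explained: PC1 0.5258 (52.58%), PC2 0.3402 (34.02%), PC3 0.134 (13.4%);  cumulative: 0.5258, 0.866, 1


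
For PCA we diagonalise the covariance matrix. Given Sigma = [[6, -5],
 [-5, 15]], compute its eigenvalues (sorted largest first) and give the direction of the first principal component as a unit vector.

Step 1 — characteristic polynomial of 2×2 Sigma:
  det(Sigma - λI) = λ² - trace · λ + det = 0.
  trace = 6 + 15 = 21, det = 6·15 - (-5)² = 65.
Step 2 — discriminant:
  Δ = trace² - 4·det = 441 - 260 = 181.
Step 3 — eigenvalues:
  λ = (trace ± √Δ)/2 = (21 ± 13.4536)/2,
  λ_1 = 17.2268,  λ_2 = 3.7732.

Step 4 — unit eigenvector for λ_1: solve (Sigma - λ_1 I)v = 0. First row:
  (6 - 17.2268)·v_x + (-5)·v_y = 0, i.e. (-11.2268)·v_x + (-5)·v_y = 0,
  so v ∝ (b, λ_1 - a) = (-5, 11.2268); multiply by -1 so the first entry is positive: u = (5, -11.2268).
  ||u|| = √((5)² + (-11.2268)²) = √(151.0413) ≈ 12.2899,
  v_1 = u/||u|| ≈ (0.4068, -0.9135) (||v_1|| = 1).

λ_1 = 17.2268,  λ_2 = 3.7732;  v_1 ≈ (0.4068, -0.9135)


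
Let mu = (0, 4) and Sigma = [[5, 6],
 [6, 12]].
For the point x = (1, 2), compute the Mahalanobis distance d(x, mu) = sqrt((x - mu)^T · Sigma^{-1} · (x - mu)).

Step 1 — centre the observation: (x - mu) = (1, -2).

Step 2 — invert Sigma. det(Sigma) = 5·12 - (6)² = 24.
  Sigma^{-1} = (1/det) · [[d, -b], [-b, a]] = [[0.5, -0.25],
 [-0.25, 0.2083]].

Step 3 — form the quadratic (x - mu)^T · Sigma^{-1} · (x - mu):
  Sigma^{-1} · (x - mu) = (1, -0.6667).
  (x - mu)^T · [Sigma^{-1} · (x - mu)] = (1)·(1) + (-2)·(-0.6667) = 2.3333.

Step 4 — take square root: d = √(2.3333) ≈ 1.5275.

d(x, mu) = √(2.3333) ≈ 1.5275


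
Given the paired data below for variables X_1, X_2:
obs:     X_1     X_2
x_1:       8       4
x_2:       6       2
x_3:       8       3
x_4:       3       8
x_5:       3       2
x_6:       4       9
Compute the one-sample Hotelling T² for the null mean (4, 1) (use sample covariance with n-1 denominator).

Step 1 — sample mean vector:
  mean(X_1) = (8 + 6 + 8 + 3 + 3 + 4) / 6 = 32/6 = 5.3333
  mean(X_2) = (4 + 2 + 3 + 8 + 2 + 9) / 6 = 28/6 = 4.6667
  x̄ = (5.3333, 4.6667),  deviation x̄ - mu_0 = (5.3333, 4.6667) - (4, 1) = (1.3333, 3.6667).

Step 2 — sample covariance matrix, S[i,j] = (1/(n-1)) · Σ_k (x_{k,i} - mean_i) · (x_{k,j} - mean_j), divisor n-1 = 5:
  S[X_1,X_1] = ((2.6667)·(2.6667) + (0.6667)·(0.6667) + (2.6667)·(2.6667) + (-2.3333)·(-2.3333) + (-2.3333)·(-2.3333) + (-1.3333)·(-1.3333)) / 5 = 27.3333/5 = 5.4667
  S[X_1,X_2] = ((2.6667)·(-0.6667) + (0.6667)·(-2.6667) + (2.6667)·(-1.6667) + (-2.3333)·(3.3333) + (-2.3333)·(-2.6667) + (-1.3333)·(4.3333)) / 5 = -15.3333/5 = -3.0667
  S[X_2,X_2] = ((-0.6667)·(-0.6667) + (-2.6667)·(-2.6667) + (-1.6667)·(-1.6667) + (3.3333)·(3.3333) + (-2.6667)·(-2.6667) + (4.3333)·(4.3333)) / 5 = 47.3333/5 = 9.4667
  S = [[5.4667, -3.0667],
 [-3.0667, 9.4667]].

Step 3 — invert S. det(S) = 5.4667·9.4667 - (-3.0667)² = 42.3467.
  S^{-1} = (1/det) · [[d, -b], [-b, a]] = [[0.2236, 0.0724],
 [0.0724, 0.1291]].

Step 4 — quadratic form (x̄ - mu_0)^T · S^{-1} · (x̄ - mu_0):
  S^{-1} · (x̄ - mu_0) = (0.5636, 0.5699),
  (x̄ - mu_0)^T · [...] = (1.3333)·(0.5636) + (3.6667)·(0.5699) = 2.8411.

Step 5 — scale by n: T² = 6 · 2.8411 = 17.0466.

T² ≈ 17.0466


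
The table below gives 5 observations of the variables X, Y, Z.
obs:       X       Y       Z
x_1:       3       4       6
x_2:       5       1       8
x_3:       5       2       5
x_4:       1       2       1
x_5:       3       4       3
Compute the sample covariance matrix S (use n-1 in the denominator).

Step 1 — column means:
  mean(X) = (3 + 5 + 5 + 1 + 3) / 5 = 17/5 = 3.4
  mean(Y) = (4 + 1 + 2 + 2 + 4) / 5 = 13/5 = 2.6
  mean(Z) = (6 + 8 + 5 + 1 + 3) / 5 = 23/5 = 4.6

Step 2 — sample covariance S[i,j] = (1/(n-1)) · Σ_k (x_{k,i} - mean_i) · (x_{k,j} - mean_j), with n-1 = 4.
  S[X,X] = ((-0.4)·(-0.4) + (1.6)·(1.6) + (1.6)·(1.6) + (-2.4)·(-2.4) + (-0.4)·(-0.4)) / 4 = 11.2/4 = 2.8
  S[X,Y] = ((-0.4)·(1.4) + (1.6)·(-1.6) + (1.6)·(-0.6) + (-2.4)·(-0.6) + (-0.4)·(1.4)) / 4 = -3.2/4 = -0.8
  S[X,Z] = ((-0.4)·(1.4) + (1.6)·(3.4) + (1.6)·(0.4) + (-2.4)·(-3.6) + (-0.4)·(-1.6)) / 4 = 14.8/4 = 3.7
  S[Y,Y] = ((1.4)·(1.4) + (-1.6)·(-1.6) + (-0.6)·(-0.6) + (-0.6)·(-0.6) + (1.4)·(1.4)) / 4 = 7.2/4 = 1.8
  S[Y,Z] = ((1.4)·(1.4) + (-1.6)·(3.4) + (-0.6)·(0.4) + (-0.6)·(-3.6) + (1.4)·(-1.6)) / 4 = -3.8/4 = -0.95
  S[Z,Z] = ((1.4)·(1.4) + (3.4)·(3.4) + (0.4)·(0.4) + (-3.6)·(-3.6) + (-1.6)·(-1.6)) / 4 = 29.2/4 = 7.3

S is symmetric (S[j,i] = S[i,j]). Assembling:

S = [[2.8, -0.8, 3.7],
 [-0.8, 1.8, -0.95],
 [3.7, -0.95, 7.3]]


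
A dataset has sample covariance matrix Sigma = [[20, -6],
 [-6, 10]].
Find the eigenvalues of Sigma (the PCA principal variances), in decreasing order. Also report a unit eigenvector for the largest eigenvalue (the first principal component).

Step 1 — characteristic polynomial of 2×2 Sigma:
  det(Sigma - λI) = λ² - trace · λ + det = 0.
  trace = 20 + 10 = 30, det = 20·10 - (-6)² = 164.
Step 2 — discriminant:
  Δ = trace² - 4·det = 900 - 656 = 244.
Step 3 — eigenvalues:
  λ = (trace ± √Δ)/2 = (30 ± 15.6205)/2,
  λ_1 = 22.8102,  λ_2 = 7.1898.

Step 4 — unit eigenvector for λ_1: solve (Sigma - λ_1 I)v = 0. First row:
  (20 - 22.8102)·v_x + (-6)·v_y = 0, i.e. (-2.8102)·v_x + (-6)·v_y = 0,
  so v ∝ (b, λ_1 - a) = (-6, 2.8102); multiply by -1 so the first entry is positive: u = (6, -2.8102).
  ||u|| = √((6)² + (-2.8102)²) = √(43.8975) ≈ 6.6255,
  v_1 = u/||u|| ≈ (0.9056, -0.4242) (||v_1|| = 1).

λ_1 = 22.8102,  λ_2 = 7.1898;  v_1 ≈ (0.9056, -0.4242)


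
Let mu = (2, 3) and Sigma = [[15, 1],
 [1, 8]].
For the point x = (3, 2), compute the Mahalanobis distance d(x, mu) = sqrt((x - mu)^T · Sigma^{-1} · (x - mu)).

Step 1 — centre the observation: (x - mu) = (1, -1).

Step 2 — invert Sigma. det(Sigma) = 15·8 - (1)² = 119.
  Sigma^{-1} = (1/det) · [[d, -b], [-b, a]] = [[0.0672, -0.0084],
 [-0.0084, 0.1261]].

Step 3 — form the quadratic (x - mu)^T · Sigma^{-1} · (x - mu):
  Sigma^{-1} · (x - mu) = (0.0756, -0.1345).
  (x - mu)^T · [Sigma^{-1} · (x - mu)] = (1)·(0.0756) + (-1)·(-0.1345) = 0.2101.

Step 4 — take square root: d = √(0.2101) ≈ 0.4583.

d(x, mu) = √(0.2101) ≈ 0.4583


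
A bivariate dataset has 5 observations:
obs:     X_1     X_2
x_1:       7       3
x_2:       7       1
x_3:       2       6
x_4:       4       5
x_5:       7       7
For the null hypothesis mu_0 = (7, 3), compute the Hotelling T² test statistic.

Step 1 — sample mean vector:
  mean(X_1) = (7 + 7 + 2 + 4 + 7) / 5 = 27/5 = 5.4
  mean(X_2) = (3 + 1 + 6 + 5 + 7) / 5 = 22/5 = 4.4
  x̄ = (5.4, 4.4),  deviation x̄ - mu_0 = (5.4, 4.4) - (7, 3) = (-1.6, 1.4).

Step 2 — sample covariance matrix, S[i,j] = (1/(n-1)) · Σ_k (x_{k,i} - mean_i) · (x_{k,j} - mean_j), divisor n-1 = 4:
  S[X_1,X_1] = ((1.6)·(1.6) + (1.6)·(1.6) + (-3.4)·(-3.4) + (-1.4)·(-1.4) + (1.6)·(1.6)) / 4 = 21.2/4 = 5.3
  S[X_1,X_2] = ((1.6)·(-1.4) + (1.6)·(-3.4) + (-3.4)·(1.6) + (-1.4)·(0.6) + (1.6)·(2.6)) / 4 = -9.8/4 = -2.45
  S[X_2,X_2] = ((-1.4)·(-1.4) + (-3.4)·(-3.4) + (1.6)·(1.6) + (0.6)·(0.6) + (2.6)·(2.6)) / 4 = 23.2/4 = 5.8
  S = [[5.3, -2.45],
 [-2.45, 5.8]].

Step 3 — invert S. det(S) = 5.3·5.8 - (-2.45)² = 24.7375.
  S^{-1} = (1/det) · [[d, -b], [-b, a]] = [[0.2345, 0.099],
 [0.099, 0.2142]].

Step 4 — quadratic form (x̄ - mu_0)^T · S^{-1} · (x̄ - mu_0):
  S^{-1} · (x̄ - mu_0) = (-0.2365, 0.1415),
  (x̄ - mu_0)^T · [...] = (-1.6)·(-0.2365) + (1.4)·(0.1415) = 0.5765.

Step 5 — scale by n: T² = 5 · 0.5765 = 2.8823.

T² ≈ 2.8823


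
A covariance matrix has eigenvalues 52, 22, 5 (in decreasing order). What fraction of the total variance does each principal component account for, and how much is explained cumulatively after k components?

Step 1 — total variance = trace(Sigma) = Σ λ_i = 52 + 22 + 5 = 79.

Step 2 — fraction explained by component i = λ_i / Σ λ:
  PC1: 52/79 = 0.6582
  PC2: 22/79 = 0.2785
  PC3: 5/79 = 0.0633

Step 3 — cumulative fraction after k components = (λ_1 + ... + λ_k) / Σ λ:
  k = 1: 52/79 = 0.6582
  k = 2: (52 + 22)/79 = 74/79 = 0.9367
  k = 3: (52 + 22 + 5)/79 = 79/79 = 1

Summary (fraction, with percent):

explained: PC1 0.6582 (65.82%), PC2 0.2785 (27.85%), PC3 0.0633 (6.33%);  cumulative: 0.6582, 0.9367, 1


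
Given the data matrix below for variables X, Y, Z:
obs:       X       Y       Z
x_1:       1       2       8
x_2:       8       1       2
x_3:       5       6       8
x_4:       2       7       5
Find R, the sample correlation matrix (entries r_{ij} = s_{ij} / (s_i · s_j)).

Step 1 — column means:
  mean(X) = (1 + 8 + 5 + 2) / 4 = 16/4 = 4
  mean(Y) = (2 + 1 + 6 + 7) / 4 = 16/4 = 4
  mean(Z) = (8 + 2 + 8 + 5) / 4 = 23/4 = 5.75

Step 2 — sample variances and covariances s[i,j] = (1/(n-1)) · Σ_k (x_{k,i} - mean_i) · (x_{k,j} - mean_j), with n-1 = 3:
  s[X,X] = ((-3)·(-3) + (4)·(4) + (1)·(1) + (-2)·(-2)) / 3 = 30/3 = 10
  s[X,Y] = ((-3)·(-2) + (4)·(-3) + (1)·(2) + (-2)·(3)) / 3 = -10/3 = -3.3333
  s[X,Z] = ((-3)·(2.25) + (4)·(-3.75) + (1)·(2.25) + (-2)·(-0.75)) / 3 = -18/3 = -6
  s[Y,Y] = ((-2)·(-2) + (-3)·(-3) + (2)·(2) + (3)·(3)) / 3 = 26/3 = 8.6667
  s[Y,Z] = ((-2)·(2.25) + (-3)·(-3.75) + (2)·(2.25) + (3)·(-0.75)) / 3 = 9/3 = 3
  s[Z,Z] = ((2.25)·(2.25) + (-3.75)·(-3.75) + (2.25)·(2.25) + (-0.75)·(-0.75)) / 3 = 24.75/3 = 8.25
  Sample standard deviations s_i = √(s[i,i]):
  s(X) = √(10) = 3.1623
  s(Y) = √(8.6667) = 2.9439
  s(Z) = √(8.25) = 2.8723

Step 3 — r_{ij} = s_{ij} / (s_i · s_j):
  r[X,X] = 1 (diagonal).
  r[X,Y] = -3.3333 / (3.1623 · 2.9439) = -3.3333 / 9.3095 = -0.3581
  r[X,Z] = -6 / (3.1623 · 2.8723) = -6 / 9.083 = -0.6606
  r[Y,Y] = 1 (diagonal).
  r[Y,Z] = 3 / (2.9439 · 2.8723) = 3 / 8.4558 = 0.3548
  r[Z,Z] = 1 (diagonal).

R is symmetric with unit diagonal. Assembling:

R = [[1, -0.3581, -0.6606],
 [-0.3581, 1, 0.3548],
 [-0.6606, 0.3548, 1]]


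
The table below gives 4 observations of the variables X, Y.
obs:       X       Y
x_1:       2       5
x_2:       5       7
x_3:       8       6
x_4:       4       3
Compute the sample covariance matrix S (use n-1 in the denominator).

Step 1 — column means:
  mean(X) = (2 + 5 + 8 + 4) / 4 = 19/4 = 4.75
  mean(Y) = (5 + 7 + 6 + 3) / 4 = 21/4 = 5.25

Step 2 — sample covariance S[i,j] = (1/(n-1)) · Σ_k (x_{k,i} - mean_i) · (x_{k,j} - mean_j), with n-1 = 3.
  S[X,X] = ((-2.75)·(-2.75) + (0.25)·(0.25) + (3.25)·(3.25) + (-0.75)·(-0.75)) / 3 = 18.75/3 = 6.25
  S[X,Y] = ((-2.75)·(-0.25) + (0.25)·(1.75) + (3.25)·(0.75) + (-0.75)·(-2.25)) / 3 = 5.25/3 = 1.75
  S[Y,Y] = ((-0.25)·(-0.25) + (1.75)·(1.75) + (0.75)·(0.75) + (-2.25)·(-2.25)) / 3 = 8.75/3 = 2.9167

S is symmetric (S[j,i] = S[i,j]). Assembling:

S = [[6.25, 1.75],
 [1.75, 2.9167]]


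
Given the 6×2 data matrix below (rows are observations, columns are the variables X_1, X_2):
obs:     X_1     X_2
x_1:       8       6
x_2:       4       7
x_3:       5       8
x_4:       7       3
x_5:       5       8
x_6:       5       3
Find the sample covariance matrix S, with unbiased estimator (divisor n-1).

Step 1 — column means:
  mean(X_1) = (8 + 4 + 5 + 7 + 5 + 5) / 6 = 34/6 = 5.6667
  mean(X_2) = (6 + 7 + 8 + 3 + 8 + 3) / 6 = 35/6 = 5.8333

Step 2 — sample covariance S[i,j] = (1/(n-1)) · Σ_k (x_{k,i} - mean_i) · (x_{k,j} - mean_j), with n-1 = 5.
  S[X_1,X_1] = ((2.3333)·(2.3333) + (-1.6667)·(-1.6667) + (-0.6667)·(-0.6667) + (1.3333)·(1.3333) + (-0.6667)·(-0.6667) + (-0.6667)·(-0.6667)) / 5 = 11.3333/5 = 2.2667
  S[X_1,X_2] = ((2.3333)·(0.1667) + (-1.6667)·(1.1667) + (-0.6667)·(2.1667) + (1.3333)·(-2.8333) + (-0.6667)·(2.1667) + (-0.6667)·(-2.8333)) / 5 = -6.3333/5 = -1.2667
  S[X_2,X_2] = ((0.1667)·(0.1667) + (1.1667)·(1.1667) + (2.1667)·(2.1667) + (-2.8333)·(-2.8333) + (2.1667)·(2.1667) + (-2.8333)·(-2.8333)) / 5 = 26.8333/5 = 5.3667

S is symmetric (S[j,i] = S[i,j]). Assembling:

S = [[2.2667, -1.2667],
 [-1.2667, 5.3667]]


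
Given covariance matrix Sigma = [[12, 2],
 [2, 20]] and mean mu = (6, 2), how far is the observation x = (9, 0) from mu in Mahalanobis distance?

Step 1 — centre the observation: (x - mu) = (3, -2).

Step 2 — invert Sigma. det(Sigma) = 12·20 - (2)² = 236.
  Sigma^{-1} = (1/det) · [[d, -b], [-b, a]] = [[0.0847, -0.0085],
 [-0.0085, 0.0508]].

Step 3 — form the quadratic (x - mu)^T · Sigma^{-1} · (x - mu):
  Sigma^{-1} · (x - mu) = (0.2712, -0.1271).
  (x - mu)^T · [Sigma^{-1} · (x - mu)] = (3)·(0.2712) + (-2)·(-0.1271) = 1.0678.

Step 4 — take square root: d = √(1.0678) ≈ 1.0333.

d(x, mu) = √(1.0678) ≈ 1.0333


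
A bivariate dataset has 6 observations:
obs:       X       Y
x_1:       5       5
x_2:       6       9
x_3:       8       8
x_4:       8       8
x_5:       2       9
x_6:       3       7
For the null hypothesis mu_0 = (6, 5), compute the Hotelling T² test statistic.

Step 1 — sample mean vector:
  mean(X) = (5 + 6 + 8 + 8 + 2 + 3) / 6 = 32/6 = 5.3333
  mean(Y) = (5 + 9 + 8 + 8 + 9 + 7) / 6 = 46/6 = 7.6667
  x̄ = (5.3333, 7.6667),  deviation x̄ - mu_0 = (5.3333, 7.6667) - (6, 5) = (-0.6667, 2.6667).

Step 2 — sample covariance matrix, S[i,j] = (1/(n-1)) · Σ_k (x_{k,i} - mean_i) · (x_{k,j} - mean_j), divisor n-1 = 5:
  S[X,X] = ((-0.3333)·(-0.3333) + (0.6667)·(0.6667) + (2.6667)·(2.6667) + (2.6667)·(2.6667) + (-3.3333)·(-3.3333) + (-2.3333)·(-2.3333)) / 5 = 31.3333/5 = 6.2667
  S[X,Y] = ((-0.3333)·(-2.6667) + (0.6667)·(1.3333) + (2.6667)·(0.3333) + (2.6667)·(0.3333) + (-3.3333)·(1.3333) + (-2.3333)·(-0.6667)) / 5 = 0.6667/5 = 0.1333
  S[Y,Y] = ((-2.6667)·(-2.6667) + (1.3333)·(1.3333) + (0.3333)·(0.3333) + (0.3333)·(0.3333) + (1.3333)·(1.3333) + (-0.6667)·(-0.6667)) / 5 = 11.3333/5 = 2.2667
  S = [[6.2667, 0.1333],
 [0.1333, 2.2667]].

Step 3 — invert S. det(S) = 6.2667·2.2667 - (0.1333)² = 14.1867.
  S^{-1} = (1/det) · [[d, -b], [-b, a]] = [[0.1598, -0.0094],
 [-0.0094, 0.4417]].

Step 4 — quadratic form (x̄ - mu_0)^T · S^{-1} · (x̄ - mu_0):
  S^{-1} · (x̄ - mu_0) = (-0.1316, 1.1842),
  (x̄ - mu_0)^T · [...] = (-0.6667)·(-0.1316) + (2.6667)·(1.1842) = 3.2456.

Step 5 — scale by n: T² = 6 · 3.2456 = 19.4737.

T² ≈ 19.4737


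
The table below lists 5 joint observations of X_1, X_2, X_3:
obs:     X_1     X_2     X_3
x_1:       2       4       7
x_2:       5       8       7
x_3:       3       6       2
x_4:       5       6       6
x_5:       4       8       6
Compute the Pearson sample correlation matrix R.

Step 1 — column means:
  mean(X_1) = (2 + 5 + 3 + 5 + 4) / 5 = 19/5 = 3.8
  mean(X_2) = (4 + 8 + 6 + 6 + 8) / 5 = 32/5 = 6.4
  mean(X_3) = (7 + 7 + 2 + 6 + 6) / 5 = 28/5 = 5.6

Step 2 — sample variances and covariances s[i,j] = (1/(n-1)) · Σ_k (x_{k,i} - mean_i) · (x_{k,j} - mean_j), with n-1 = 4:
  s[X_1,X_1] = ((-1.8)·(-1.8) + (1.2)·(1.2) + (-0.8)·(-0.8) + (1.2)·(1.2) + (0.2)·(0.2)) / 4 = 6.8/4 = 1.7
  s[X_1,X_2] = ((-1.8)·(-2.4) + (1.2)·(1.6) + (-0.8)·(-0.4) + (1.2)·(-0.4) + (0.2)·(1.6)) / 4 = 6.4/4 = 1.6
  s[X_1,X_3] = ((-1.8)·(1.4) + (1.2)·(1.4) + (-0.8)·(-3.6) + (1.2)·(0.4) + (0.2)·(0.4)) / 4 = 2.6/4 = 0.65
  s[X_2,X_2] = ((-2.4)·(-2.4) + (1.6)·(1.6) + (-0.4)·(-0.4) + (-0.4)·(-0.4) + (1.6)·(1.6)) / 4 = 11.2/4 = 2.8
  s[X_2,X_3] = ((-2.4)·(1.4) + (1.6)·(1.4) + (-0.4)·(-3.6) + (-0.4)·(0.4) + (1.6)·(0.4)) / 4 = 0.8/4 = 0.2
  s[X_3,X_3] = ((1.4)·(1.4) + (1.4)·(1.4) + (-3.6)·(-3.6) + (0.4)·(0.4) + (0.4)·(0.4)) / 4 = 17.2/4 = 4.3
  Sample standard deviations s_i = √(s[i,i]):
  s(X_1) = √(1.7) = 1.3038
  s(X_2) = √(2.8) = 1.6733
  s(X_3) = √(4.3) = 2.0736

Step 3 — r_{ij} = s_{ij} / (s_i · s_j):
  r[X_1,X_1] = 1 (diagonal).
  r[X_1,X_2] = 1.6 / (1.3038 · 1.6733) = 1.6 / 2.1817 = 0.7334
  r[X_1,X_3] = 0.65 / (1.3038 · 2.0736) = 0.65 / 2.7037 = 0.2404
  r[X_2,X_2] = 1 (diagonal).
  r[X_2,X_3] = 0.2 / (1.6733 · 2.0736) = 0.2 / 3.4699 = 0.0576
  r[X_3,X_3] = 1 (diagonal).

R is symmetric with unit diagonal. Assembling:

R = [[1, 0.7334, 0.2404],
 [0.7334, 1, 0.0576],
 [0.2404, 0.0576, 1]]


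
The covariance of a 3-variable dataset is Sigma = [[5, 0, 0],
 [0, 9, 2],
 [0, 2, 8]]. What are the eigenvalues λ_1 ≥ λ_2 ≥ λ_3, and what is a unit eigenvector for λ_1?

Step 1 — characteristic polynomial p(λ) = det(λI - Sigma) = λ³ - tr·λ² + c_1·λ - det, where tr = trace, c_1 = sum of the principal 2×2 minors, det = det(Sigma):
  tr = 5 + 9 + 8 = 22,
  c_1 = (5·9 - (0)²) + (5·8 - (0)²) + (9·8 - (2)²) = 45 + 40 + 68 = 153,
  det = 5·(9·8 - (2)²) - (0)·((0)·8 - (2)·(0)) + (0)·((0)·(2) - 9·(0)) = 5·(68) - (0)·(0) + (0)·(0) = 340.
  So p(λ) = λ³ - 22λ² + 153λ - 340.
Step 2 — look for an integer root (rational root theorem: any rational root is an integer divisor of 340). Testing λ = 5:
  p(5) = 125 - 550 + 765 - 340 = 0  ✓
  Dividing out (λ - 5): p(λ) = (λ - 5)(λ² - 17λ + 68).
Step 3 — remaining eigenvalues from the quadratic λ² - 17λ + 68 = 0:
  Δ = 17² - 4·68 = 289 - 272 = 17,  λ = (17 ± √17)/2 = (17 ± 4.1231)/2 ≈ 10.5616 or 6.4384.
  Sorted: λ_1 = 10.5616,  λ_2 = 6.4384,  λ_3 = 5  (check: sum = 22 = tr ✓).

Step 4 — unit eigenvector for λ_1 ≈ 10.5616: v spans the null space of (Sigma - λ_1 I), whose rows are
  r_1 = (-5.5616, 0, 0),  r_2 = (0, -1.5616, 2),  r_3 = (0, 2, -2.5616).
  v is orthogonal to every row, so take v ∝ r_1 × r_2 = ((0)·(2) - (0)·(-1.5616), (0)·(0) - (-5.5616)·(2), (-5.5616)·(-1.5616) - (0)·(0)) ≈ (0, 11.1231, 8.6847).
  Let u = (0, 11.1231, 8.6847).
  ||u|| = √((0)² + (11.1231)² + (8.6847)²) = √(199.1468) ≈ 14.1119,  v_1 = u/||u|| ≈ (0, 0.7882, 0.6154) (||v_1|| = 1).

λ_1 = 10.5616,  λ_2 = 6.4384,  λ_3 = 5;  v_1 ≈ (0, 0.7882, 0.6154)
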